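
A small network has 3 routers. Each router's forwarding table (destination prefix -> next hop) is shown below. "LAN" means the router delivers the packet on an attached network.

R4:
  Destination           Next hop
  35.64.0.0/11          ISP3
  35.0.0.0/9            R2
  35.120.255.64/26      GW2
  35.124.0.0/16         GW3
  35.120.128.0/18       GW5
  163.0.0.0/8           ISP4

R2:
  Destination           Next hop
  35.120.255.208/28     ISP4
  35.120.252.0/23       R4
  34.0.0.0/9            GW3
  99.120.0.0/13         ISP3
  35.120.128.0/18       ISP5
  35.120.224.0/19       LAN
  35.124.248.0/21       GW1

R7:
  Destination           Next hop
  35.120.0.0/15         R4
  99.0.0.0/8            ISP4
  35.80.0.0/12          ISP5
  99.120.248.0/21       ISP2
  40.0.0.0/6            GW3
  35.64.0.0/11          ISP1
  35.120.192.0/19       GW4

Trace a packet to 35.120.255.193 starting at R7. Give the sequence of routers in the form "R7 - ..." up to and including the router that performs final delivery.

At R7: longest match for 35.120.255.193 is 35.120.0.0/15 -> R4
At R4: longest match for 35.120.255.193 is 35.0.0.0/9 -> R2
At R2: longest match for 35.120.255.193 is 35.120.224.0/19 -> LAN

R7 - R4 - R2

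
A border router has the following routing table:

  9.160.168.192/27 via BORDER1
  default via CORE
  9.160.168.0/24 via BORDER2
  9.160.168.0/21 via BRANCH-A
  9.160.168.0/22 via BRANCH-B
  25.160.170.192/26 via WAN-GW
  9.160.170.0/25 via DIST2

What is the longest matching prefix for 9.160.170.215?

Entries matching 9.160.170.215:
  0.0.0.0/0 (default, matches everything)
  9.160.168.0/21 (9.160.168.0 - 9.160.175.255)
  9.160.168.0/22 (9.160.168.0 - 9.160.171.255)
Most specific is 9.160.168.0/22.

9.160.168.0/22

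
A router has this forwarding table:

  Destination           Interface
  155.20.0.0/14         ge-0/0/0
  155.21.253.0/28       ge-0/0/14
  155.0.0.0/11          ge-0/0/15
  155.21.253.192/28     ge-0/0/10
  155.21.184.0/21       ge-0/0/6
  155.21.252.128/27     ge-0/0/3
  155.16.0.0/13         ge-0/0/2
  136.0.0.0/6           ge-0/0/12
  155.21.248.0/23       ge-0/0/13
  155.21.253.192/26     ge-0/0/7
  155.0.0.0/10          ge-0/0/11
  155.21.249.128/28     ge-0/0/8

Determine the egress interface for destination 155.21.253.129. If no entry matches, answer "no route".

Routes whose prefix contains 155.21.253.129:
  155.0.0.0/10 (155.0.0.0 - 155.63.255.255) -> ge-0/0/11
  155.0.0.0/11 (155.0.0.0 - 155.31.255.255) -> ge-0/0/15
  155.16.0.0/13 (155.16.0.0 - 155.23.255.255) -> ge-0/0/2
  155.20.0.0/14 (155.20.0.0 - 155.23.255.255) -> ge-0/0/0
More-specific entries that do NOT match:
  155.21.253.0/28 (155.21.253.0 - 155.21.253.15) does not contain 155.21.253.129
  155.21.253.192/28 (155.21.253.192 - 155.21.253.207) does not contain 155.21.253.129
  155.21.249.128/28 (155.21.249.128 - 155.21.249.143) does not contain 155.21.253.129
  155.21.252.128/27 (155.21.252.128 - 155.21.252.159) does not contain 155.21.253.129
  155.21.253.192/26 (155.21.253.192 - 155.21.253.255) does not contain 155.21.253.129
  155.21.248.0/23 (155.21.248.0 - 155.21.249.255) does not contain 155.21.253.129
  155.21.184.0/21 (155.21.184.0 - 155.21.191.255) does not contain 155.21.253.129
Longest matching prefix is /14 -> interface ge-0/0/0.

ge-0/0/0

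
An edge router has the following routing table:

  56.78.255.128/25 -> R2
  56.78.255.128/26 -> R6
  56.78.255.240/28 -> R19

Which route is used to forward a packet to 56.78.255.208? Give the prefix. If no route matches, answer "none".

Entries matching 56.78.255.208:
  56.78.255.128/25 (56.78.255.128 - 56.78.255.255)
Most specific is 56.78.255.128/25.

56.78.255.128/25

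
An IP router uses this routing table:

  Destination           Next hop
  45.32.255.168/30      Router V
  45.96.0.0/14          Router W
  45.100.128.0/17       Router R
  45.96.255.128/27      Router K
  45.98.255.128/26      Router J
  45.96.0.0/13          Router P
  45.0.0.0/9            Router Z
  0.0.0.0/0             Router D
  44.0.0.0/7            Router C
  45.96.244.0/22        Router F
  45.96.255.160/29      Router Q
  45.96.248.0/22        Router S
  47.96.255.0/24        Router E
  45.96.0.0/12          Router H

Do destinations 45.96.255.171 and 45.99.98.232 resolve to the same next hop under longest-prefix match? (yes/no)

yes

45.96.255.171: longest match 45.96.0.0/14 -> Router W
45.99.98.232: longest match 45.96.0.0/14 -> Router W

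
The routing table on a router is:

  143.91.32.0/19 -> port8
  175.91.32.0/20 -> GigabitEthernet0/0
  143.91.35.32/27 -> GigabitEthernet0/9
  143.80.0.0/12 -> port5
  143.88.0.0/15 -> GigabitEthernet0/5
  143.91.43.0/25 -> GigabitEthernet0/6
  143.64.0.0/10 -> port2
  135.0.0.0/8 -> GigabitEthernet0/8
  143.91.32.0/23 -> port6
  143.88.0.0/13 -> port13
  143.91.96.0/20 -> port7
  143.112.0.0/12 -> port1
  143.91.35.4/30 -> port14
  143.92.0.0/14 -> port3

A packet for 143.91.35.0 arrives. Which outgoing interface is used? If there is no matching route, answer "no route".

port8

Routes whose prefix contains 143.91.35.0:
  143.64.0.0/10 (143.64.0.0 - 143.127.255.255) -> port2
  143.80.0.0/12 (143.80.0.0 - 143.95.255.255) -> port5
  143.88.0.0/13 (143.88.0.0 - 143.95.255.255) -> port13
  143.91.32.0/19 (143.91.32.0 - 143.91.63.255) -> port8
More-specific entries that do NOT match:
  143.91.35.4/30 (143.91.35.4 - 143.91.35.7) does not contain 143.91.35.0
  143.91.35.32/27 (143.91.35.32 - 143.91.35.63) does not contain 143.91.35.0
  143.91.43.0/25 (143.91.43.0 - 143.91.43.127) does not contain 143.91.35.0
  143.91.32.0/23 (143.91.32.0 - 143.91.33.255) does not contain 143.91.35.0
  175.91.32.0/20 (175.91.32.0 - 175.91.47.255) does not contain 143.91.35.0
  143.91.96.0/20 (143.91.96.0 - 143.91.111.255) does not contain 143.91.35.0
Longest matching prefix is /19 -> interface port8.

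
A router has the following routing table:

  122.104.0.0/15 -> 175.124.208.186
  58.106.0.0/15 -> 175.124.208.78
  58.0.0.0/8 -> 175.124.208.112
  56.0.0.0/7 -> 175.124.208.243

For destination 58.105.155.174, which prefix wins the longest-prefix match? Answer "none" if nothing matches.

Entries matching 58.105.155.174:
  58.0.0.0/8 (58.0.0.0 - 58.255.255.255)
Most specific is 58.0.0.0/8.

58.0.0.0/8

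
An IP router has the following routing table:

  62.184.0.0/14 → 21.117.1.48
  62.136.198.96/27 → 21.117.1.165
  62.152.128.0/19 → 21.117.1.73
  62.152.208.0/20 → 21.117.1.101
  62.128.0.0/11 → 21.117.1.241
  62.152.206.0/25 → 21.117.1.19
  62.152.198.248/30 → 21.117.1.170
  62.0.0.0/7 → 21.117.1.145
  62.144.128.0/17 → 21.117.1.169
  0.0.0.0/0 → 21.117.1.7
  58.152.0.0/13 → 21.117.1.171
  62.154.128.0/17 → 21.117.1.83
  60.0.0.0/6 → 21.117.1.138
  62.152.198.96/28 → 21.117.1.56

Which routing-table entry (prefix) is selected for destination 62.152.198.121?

Entries matching 62.152.198.121:
  0.0.0.0/0 (default, matches everything)
  60.0.0.0/6 (60.0.0.0 - 63.255.255.255)
  62.0.0.0/7 (62.0.0.0 - 63.255.255.255)
  62.128.0.0/11 (62.128.0.0 - 62.159.255.255)
Most specific is 62.128.0.0/11.

62.128.0.0/11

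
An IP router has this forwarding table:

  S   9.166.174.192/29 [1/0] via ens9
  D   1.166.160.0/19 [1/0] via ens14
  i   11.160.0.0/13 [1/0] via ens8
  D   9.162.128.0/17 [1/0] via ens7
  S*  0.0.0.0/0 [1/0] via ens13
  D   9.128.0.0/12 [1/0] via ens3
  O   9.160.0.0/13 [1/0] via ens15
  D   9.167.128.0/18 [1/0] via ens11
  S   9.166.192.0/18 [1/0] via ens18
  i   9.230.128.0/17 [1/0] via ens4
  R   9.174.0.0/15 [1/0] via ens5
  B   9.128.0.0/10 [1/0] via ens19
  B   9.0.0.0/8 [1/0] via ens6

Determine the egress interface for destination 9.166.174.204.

ens15

Routes whose prefix contains 9.166.174.204:
  0.0.0.0/0 (default, matches everything) -> ens13
  9.0.0.0/8 (9.0.0.0 - 9.255.255.255) -> ens6
  9.128.0.0/10 (9.128.0.0 - 9.191.255.255) -> ens19
  9.160.0.0/13 (9.160.0.0 - 9.167.255.255) -> ens15
More-specific entries that do NOT match:
  9.166.174.192/29 (9.166.174.192 - 9.166.174.199) does not contain 9.166.174.204
  1.166.160.0/19 (1.166.160.0 - 1.166.191.255) does not contain 9.166.174.204
  9.167.128.0/18 (9.167.128.0 - 9.167.191.255) does not contain 9.166.174.204
  9.166.192.0/18 (9.166.192.0 - 9.166.255.255) does not contain 9.166.174.204
  9.162.128.0/17 (9.162.128.0 - 9.162.255.255) does not contain 9.166.174.204
  9.230.128.0/17 (9.230.128.0 - 9.230.255.255) does not contain 9.166.174.204
  9.174.0.0/15 (9.174.0.0 - 9.175.255.255) does not contain 9.166.174.204
Longest matching prefix is /13 -> interface ens15.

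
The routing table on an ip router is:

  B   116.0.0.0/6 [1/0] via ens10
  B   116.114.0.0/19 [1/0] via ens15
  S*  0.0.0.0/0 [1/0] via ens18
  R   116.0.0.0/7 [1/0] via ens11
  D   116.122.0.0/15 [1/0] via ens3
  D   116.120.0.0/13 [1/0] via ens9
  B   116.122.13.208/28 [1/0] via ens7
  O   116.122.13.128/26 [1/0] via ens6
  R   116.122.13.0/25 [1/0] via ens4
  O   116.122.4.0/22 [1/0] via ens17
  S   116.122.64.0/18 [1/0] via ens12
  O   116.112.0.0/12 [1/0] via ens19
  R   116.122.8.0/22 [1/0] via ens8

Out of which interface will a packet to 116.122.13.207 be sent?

Routes whose prefix contains 116.122.13.207:
  0.0.0.0/0 (default, matches everything) -> ens18
  116.0.0.0/6 (116.0.0.0 - 119.255.255.255) -> ens10
  116.0.0.0/7 (116.0.0.0 - 117.255.255.255) -> ens11
  116.112.0.0/12 (116.112.0.0 - 116.127.255.255) -> ens19
  116.120.0.0/13 (116.120.0.0 - 116.127.255.255) -> ens9
  116.122.0.0/15 (116.122.0.0 - 116.123.255.255) -> ens3
More-specific entries that do NOT match:
  116.122.13.208/28 (116.122.13.208 - 116.122.13.223) does not contain 116.122.13.207
  116.122.13.128/26 (116.122.13.128 - 116.122.13.191) does not contain 116.122.13.207
  116.122.13.0/25 (116.122.13.0 - 116.122.13.127) does not contain 116.122.13.207
  116.122.4.0/22 (116.122.4.0 - 116.122.7.255) does not contain 116.122.13.207
  116.122.8.0/22 (116.122.8.0 - 116.122.11.255) does not contain 116.122.13.207
  116.114.0.0/19 (116.114.0.0 - 116.114.31.255) does not contain 116.122.13.207
  116.122.64.0/18 (116.122.64.0 - 116.122.127.255) does not contain 116.122.13.207
Longest matching prefix is /15 -> interface ens3.

ens3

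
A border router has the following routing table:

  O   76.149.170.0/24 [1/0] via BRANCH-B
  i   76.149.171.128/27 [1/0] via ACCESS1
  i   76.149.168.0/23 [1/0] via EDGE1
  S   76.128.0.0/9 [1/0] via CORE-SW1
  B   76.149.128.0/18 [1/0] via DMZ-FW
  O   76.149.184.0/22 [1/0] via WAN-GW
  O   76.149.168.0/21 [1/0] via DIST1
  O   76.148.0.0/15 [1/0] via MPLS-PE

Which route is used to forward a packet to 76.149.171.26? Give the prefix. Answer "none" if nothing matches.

Entries matching 76.149.171.26:
  76.128.0.0/9 (76.128.0.0 - 76.255.255.255)
  76.148.0.0/15 (76.148.0.0 - 76.149.255.255)
  76.149.128.0/18 (76.149.128.0 - 76.149.191.255)
  76.149.168.0/21 (76.149.168.0 - 76.149.175.255)
Most specific is 76.149.168.0/21.

76.149.168.0/21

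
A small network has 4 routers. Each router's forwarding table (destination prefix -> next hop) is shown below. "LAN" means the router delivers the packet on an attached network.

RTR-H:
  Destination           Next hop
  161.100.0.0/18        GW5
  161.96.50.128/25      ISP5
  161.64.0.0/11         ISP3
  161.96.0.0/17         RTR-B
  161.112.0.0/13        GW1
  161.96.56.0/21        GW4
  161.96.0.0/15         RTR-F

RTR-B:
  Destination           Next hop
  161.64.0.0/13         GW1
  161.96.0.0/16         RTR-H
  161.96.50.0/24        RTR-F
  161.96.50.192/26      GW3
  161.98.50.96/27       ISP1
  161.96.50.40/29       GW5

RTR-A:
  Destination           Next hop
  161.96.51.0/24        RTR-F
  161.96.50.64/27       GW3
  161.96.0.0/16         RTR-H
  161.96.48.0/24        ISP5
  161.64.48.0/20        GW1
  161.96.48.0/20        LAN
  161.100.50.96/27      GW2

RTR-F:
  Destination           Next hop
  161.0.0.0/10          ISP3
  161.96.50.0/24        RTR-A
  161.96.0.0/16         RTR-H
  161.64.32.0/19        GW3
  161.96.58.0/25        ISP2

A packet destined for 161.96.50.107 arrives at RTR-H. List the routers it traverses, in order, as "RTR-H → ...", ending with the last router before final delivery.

RTR-H → RTR-B → RTR-F → RTR-A

At RTR-H: longest match for 161.96.50.107 is 161.96.0.0/17 -> RTR-B
At RTR-B: longest match for 161.96.50.107 is 161.96.50.0/24 -> RTR-F
At RTR-F: longest match for 161.96.50.107 is 161.96.50.0/24 -> RTR-A
At RTR-A: longest match for 161.96.50.107 is 161.96.48.0/20 -> LAN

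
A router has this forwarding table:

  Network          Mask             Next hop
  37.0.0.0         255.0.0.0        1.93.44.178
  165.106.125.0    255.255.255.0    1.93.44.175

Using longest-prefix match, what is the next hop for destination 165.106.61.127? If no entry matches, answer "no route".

No entry's prefix contains 165.106.61.127; there is no default route.

no route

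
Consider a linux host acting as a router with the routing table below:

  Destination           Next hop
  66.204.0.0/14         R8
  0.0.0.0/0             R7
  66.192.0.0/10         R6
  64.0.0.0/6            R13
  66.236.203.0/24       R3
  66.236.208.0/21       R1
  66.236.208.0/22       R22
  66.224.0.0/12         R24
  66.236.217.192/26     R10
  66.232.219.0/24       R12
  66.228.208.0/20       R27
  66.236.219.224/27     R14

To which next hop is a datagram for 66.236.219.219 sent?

R24

Routes whose prefix contains 66.236.219.219:
  0.0.0.0/0 (default, matches everything) -> R7
  64.0.0.0/6 (64.0.0.0 - 67.255.255.255) -> R13
  66.192.0.0/10 (66.192.0.0 - 66.255.255.255) -> R6
  66.224.0.0/12 (66.224.0.0 - 66.239.255.255) -> R24
More-specific entries that do NOT match:
  66.236.219.224/27 (66.236.219.224 - 66.236.219.255) does not contain 66.236.219.219
  66.236.217.192/26 (66.236.217.192 - 66.236.217.255) does not contain 66.236.219.219
  66.236.203.0/24 (66.236.203.0 - 66.236.203.255) does not contain 66.236.219.219
  66.232.219.0/24 (66.232.219.0 - 66.232.219.255) does not contain 66.236.219.219
  66.236.208.0/22 (66.236.208.0 - 66.236.211.255) does not contain 66.236.219.219
  66.236.208.0/21 (66.236.208.0 - 66.236.215.255) does not contain 66.236.219.219
  66.228.208.0/20 (66.228.208.0 - 66.228.223.255) does not contain 66.236.219.219
  66.204.0.0/14 (66.204.0.0 - 66.207.255.255) does not contain 66.236.219.219
Longest matching prefix is /12 -> next hop R24.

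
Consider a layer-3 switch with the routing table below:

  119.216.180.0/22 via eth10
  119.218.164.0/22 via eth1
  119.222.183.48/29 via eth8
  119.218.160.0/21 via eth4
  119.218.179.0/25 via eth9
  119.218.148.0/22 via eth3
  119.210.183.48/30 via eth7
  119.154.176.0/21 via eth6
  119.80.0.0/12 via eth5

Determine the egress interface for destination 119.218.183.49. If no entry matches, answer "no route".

no route

No entry's prefix contains 119.218.183.49; there is no default route.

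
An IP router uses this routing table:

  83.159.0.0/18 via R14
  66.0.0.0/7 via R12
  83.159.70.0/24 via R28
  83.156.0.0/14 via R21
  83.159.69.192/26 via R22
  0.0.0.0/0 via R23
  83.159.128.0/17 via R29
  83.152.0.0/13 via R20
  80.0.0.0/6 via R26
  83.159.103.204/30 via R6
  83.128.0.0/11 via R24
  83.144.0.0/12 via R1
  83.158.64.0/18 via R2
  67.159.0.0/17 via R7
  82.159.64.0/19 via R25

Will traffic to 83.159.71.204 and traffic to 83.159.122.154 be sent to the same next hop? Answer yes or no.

83.159.71.204: longest match 83.156.0.0/14 -> R21
83.159.122.154: longest match 83.156.0.0/14 -> R21

yes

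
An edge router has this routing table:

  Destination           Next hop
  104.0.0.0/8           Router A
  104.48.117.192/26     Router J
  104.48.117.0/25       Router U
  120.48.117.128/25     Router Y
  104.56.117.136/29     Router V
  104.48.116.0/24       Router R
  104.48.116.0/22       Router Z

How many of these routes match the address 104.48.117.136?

2

Prefixes containing 104.48.117.136:
  104.0.0.0/8 (104.0.0.0 - 104.255.255.255)
  104.48.116.0/22 (104.48.116.0 - 104.48.119.255)
Total matching entries: 2.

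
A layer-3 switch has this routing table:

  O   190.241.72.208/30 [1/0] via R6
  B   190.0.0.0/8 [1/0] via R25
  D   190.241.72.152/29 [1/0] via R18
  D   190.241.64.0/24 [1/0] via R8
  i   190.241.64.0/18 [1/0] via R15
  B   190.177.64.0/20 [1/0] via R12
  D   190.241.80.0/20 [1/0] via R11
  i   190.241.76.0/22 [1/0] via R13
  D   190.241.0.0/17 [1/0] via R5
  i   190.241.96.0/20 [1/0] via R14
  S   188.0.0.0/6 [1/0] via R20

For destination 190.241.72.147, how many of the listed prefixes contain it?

Prefixes containing 190.241.72.147:
  188.0.0.0/6 (188.0.0.0 - 191.255.255.255)
  190.0.0.0/8 (190.0.0.0 - 190.255.255.255)
  190.241.0.0/17 (190.241.0.0 - 190.241.127.255)
  190.241.64.0/18 (190.241.64.0 - 190.241.127.255)
Total matching entries: 4.

4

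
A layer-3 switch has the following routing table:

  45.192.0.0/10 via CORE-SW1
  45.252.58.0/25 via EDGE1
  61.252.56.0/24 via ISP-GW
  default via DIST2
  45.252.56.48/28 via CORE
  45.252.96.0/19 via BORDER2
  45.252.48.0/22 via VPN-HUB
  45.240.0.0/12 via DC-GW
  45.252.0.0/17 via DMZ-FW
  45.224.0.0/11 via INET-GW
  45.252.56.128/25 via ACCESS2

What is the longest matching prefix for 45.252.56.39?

Entries matching 45.252.56.39:
  0.0.0.0/0 (default, matches everything)
  45.192.0.0/10 (45.192.0.0 - 45.255.255.255)
  45.224.0.0/11 (45.224.0.0 - 45.255.255.255)
  45.240.0.0/12 (45.240.0.0 - 45.255.255.255)
  45.252.0.0/17 (45.252.0.0 - 45.252.127.255)
Most specific is 45.252.0.0/17.

45.252.0.0/17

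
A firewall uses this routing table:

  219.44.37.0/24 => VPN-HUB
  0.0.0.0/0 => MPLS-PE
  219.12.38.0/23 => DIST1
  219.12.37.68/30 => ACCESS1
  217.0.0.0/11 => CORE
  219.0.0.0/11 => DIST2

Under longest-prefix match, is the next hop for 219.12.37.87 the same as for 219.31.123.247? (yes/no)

yes

219.12.37.87: longest match 219.0.0.0/11 -> DIST2
219.31.123.247: longest match 219.0.0.0/11 -> DIST2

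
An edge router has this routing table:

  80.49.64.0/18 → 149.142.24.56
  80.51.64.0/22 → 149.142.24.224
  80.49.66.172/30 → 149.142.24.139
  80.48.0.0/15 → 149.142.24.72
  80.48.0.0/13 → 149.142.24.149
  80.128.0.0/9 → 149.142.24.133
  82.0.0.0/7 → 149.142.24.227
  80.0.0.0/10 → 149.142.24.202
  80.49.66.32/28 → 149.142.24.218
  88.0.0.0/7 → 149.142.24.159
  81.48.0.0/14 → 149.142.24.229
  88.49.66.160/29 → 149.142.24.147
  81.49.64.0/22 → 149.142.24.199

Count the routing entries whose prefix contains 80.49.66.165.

Prefixes containing 80.49.66.165:
  80.0.0.0/10 (80.0.0.0 - 80.63.255.255)
  80.48.0.0/13 (80.48.0.0 - 80.55.255.255)
  80.48.0.0/15 (80.48.0.0 - 80.49.255.255)
  80.49.64.0/18 (80.49.64.0 - 80.49.127.255)
Total matching entries: 4.

4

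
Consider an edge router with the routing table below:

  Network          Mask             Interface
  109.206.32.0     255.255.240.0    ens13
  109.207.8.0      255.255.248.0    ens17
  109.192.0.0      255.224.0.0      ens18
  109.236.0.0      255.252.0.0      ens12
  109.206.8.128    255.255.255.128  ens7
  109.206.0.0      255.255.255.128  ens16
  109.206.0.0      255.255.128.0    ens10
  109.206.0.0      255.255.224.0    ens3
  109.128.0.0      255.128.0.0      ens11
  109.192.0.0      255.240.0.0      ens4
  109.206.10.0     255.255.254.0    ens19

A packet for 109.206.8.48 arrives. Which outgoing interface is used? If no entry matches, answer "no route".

ens3

Routes whose prefix contains 109.206.8.48:
  109.128.0.0/9 (109.128.0.0 - 109.255.255.255) -> ens11
  109.192.0.0/11 (109.192.0.0 - 109.223.255.255) -> ens18
  109.192.0.0/12 (109.192.0.0 - 109.207.255.255) -> ens4
  109.206.0.0/17 (109.206.0.0 - 109.206.127.255) -> ens10
  109.206.0.0/19 (109.206.0.0 - 109.206.31.255) -> ens3
More-specific entries that do NOT match:
  109.206.8.128/25 (109.206.8.128 - 109.206.8.255) does not contain 109.206.8.48
  109.206.0.0/25 (109.206.0.0 - 109.206.0.127) does not contain 109.206.8.48
  109.206.10.0/23 (109.206.10.0 - 109.206.11.255) does not contain 109.206.8.48
  109.207.8.0/21 (109.207.8.0 - 109.207.15.255) does not contain 109.206.8.48
  109.206.32.0/20 (109.206.32.0 - 109.206.47.255) does not contain 109.206.8.48
Longest matching prefix is /19 -> interface ens3.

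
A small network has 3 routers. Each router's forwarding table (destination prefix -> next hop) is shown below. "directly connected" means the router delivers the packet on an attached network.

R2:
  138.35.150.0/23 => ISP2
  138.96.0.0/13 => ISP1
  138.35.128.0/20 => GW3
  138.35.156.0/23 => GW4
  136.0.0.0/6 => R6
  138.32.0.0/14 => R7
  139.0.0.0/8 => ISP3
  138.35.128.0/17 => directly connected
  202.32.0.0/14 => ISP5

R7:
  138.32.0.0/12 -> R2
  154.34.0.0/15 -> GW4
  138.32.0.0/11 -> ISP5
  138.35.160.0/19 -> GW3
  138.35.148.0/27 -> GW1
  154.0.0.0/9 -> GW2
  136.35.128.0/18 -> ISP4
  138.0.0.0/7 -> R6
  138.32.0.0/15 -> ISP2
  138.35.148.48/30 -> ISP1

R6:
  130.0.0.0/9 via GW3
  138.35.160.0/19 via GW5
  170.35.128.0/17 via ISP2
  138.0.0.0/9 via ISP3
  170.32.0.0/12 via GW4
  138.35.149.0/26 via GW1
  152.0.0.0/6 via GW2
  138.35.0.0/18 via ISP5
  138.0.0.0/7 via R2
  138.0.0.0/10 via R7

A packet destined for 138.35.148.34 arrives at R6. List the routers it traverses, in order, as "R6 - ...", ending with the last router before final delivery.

At R6: longest match for 138.35.148.34 is 138.0.0.0/10 -> R7
At R7: longest match for 138.35.148.34 is 138.32.0.0/12 -> R2
At R2: longest match for 138.35.148.34 is 138.35.128.0/17 -> directly connected

R6 - R7 - R2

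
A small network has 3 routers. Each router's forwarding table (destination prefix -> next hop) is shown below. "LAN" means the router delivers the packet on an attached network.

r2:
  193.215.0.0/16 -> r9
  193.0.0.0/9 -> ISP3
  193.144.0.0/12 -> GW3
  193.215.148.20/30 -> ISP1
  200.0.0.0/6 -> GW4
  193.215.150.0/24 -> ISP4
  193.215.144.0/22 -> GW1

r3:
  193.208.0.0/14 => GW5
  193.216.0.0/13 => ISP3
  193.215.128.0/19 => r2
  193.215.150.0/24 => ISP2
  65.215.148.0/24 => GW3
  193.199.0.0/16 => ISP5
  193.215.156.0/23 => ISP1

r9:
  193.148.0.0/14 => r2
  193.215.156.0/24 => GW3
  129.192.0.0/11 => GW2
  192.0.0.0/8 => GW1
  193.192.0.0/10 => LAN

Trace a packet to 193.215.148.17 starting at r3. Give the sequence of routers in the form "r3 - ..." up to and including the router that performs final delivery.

r3 - r2 - r9

At r3: longest match for 193.215.148.17 is 193.215.128.0/19 -> r2
At r2: longest match for 193.215.148.17 is 193.215.0.0/16 -> r9
At r9: longest match for 193.215.148.17 is 193.192.0.0/10 -> LAN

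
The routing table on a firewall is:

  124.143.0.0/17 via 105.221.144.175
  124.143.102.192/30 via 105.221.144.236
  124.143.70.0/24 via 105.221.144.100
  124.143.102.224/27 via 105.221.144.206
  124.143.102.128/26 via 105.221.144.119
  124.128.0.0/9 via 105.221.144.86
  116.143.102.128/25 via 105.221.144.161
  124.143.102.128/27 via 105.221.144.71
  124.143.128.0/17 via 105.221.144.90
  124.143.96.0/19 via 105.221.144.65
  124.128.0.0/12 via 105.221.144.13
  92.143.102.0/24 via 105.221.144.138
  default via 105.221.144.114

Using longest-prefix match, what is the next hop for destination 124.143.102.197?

Routes whose prefix contains 124.143.102.197:
  0.0.0.0/0 (default, matches everything) -> 105.221.144.114
  124.128.0.0/9 (124.128.0.0 - 124.255.255.255) -> 105.221.144.86
  124.128.0.0/12 (124.128.0.0 - 124.143.255.255) -> 105.221.144.13
  124.143.0.0/17 (124.143.0.0 - 124.143.127.255) -> 105.221.144.175
  124.143.96.0/19 (124.143.96.0 - 124.143.127.255) -> 105.221.144.65
More-specific entries that do NOT match:
  124.143.102.192/30 (124.143.102.192 - 124.143.102.195) does not contain 124.143.102.197
  124.143.102.224/27 (124.143.102.224 - 124.143.102.255) does not contain 124.143.102.197
  124.143.102.128/27 (124.143.102.128 - 124.143.102.159) does not contain 124.143.102.197
  124.143.102.128/26 (124.143.102.128 - 124.143.102.191) does not contain 124.143.102.197
  116.143.102.128/25 (116.143.102.128 - 116.143.102.255) does not contain 124.143.102.197
  124.143.70.0/24 (124.143.70.0 - 124.143.70.255) does not contain 124.143.102.197
  92.143.102.0/24 (92.143.102.0 - 92.143.102.255) does not contain 124.143.102.197
Longest matching prefix is /19 -> next hop 105.221.144.65.

105.221.144.65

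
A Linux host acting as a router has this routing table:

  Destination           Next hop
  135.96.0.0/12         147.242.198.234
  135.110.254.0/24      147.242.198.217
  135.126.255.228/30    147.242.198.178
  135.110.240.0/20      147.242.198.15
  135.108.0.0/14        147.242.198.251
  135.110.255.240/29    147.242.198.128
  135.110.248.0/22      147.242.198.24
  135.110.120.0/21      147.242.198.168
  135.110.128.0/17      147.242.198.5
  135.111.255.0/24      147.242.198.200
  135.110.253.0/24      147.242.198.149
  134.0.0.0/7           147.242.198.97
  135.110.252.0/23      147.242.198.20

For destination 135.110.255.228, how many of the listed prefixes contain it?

5

Prefixes containing 135.110.255.228:
  134.0.0.0/7 (134.0.0.0 - 135.255.255.255)
  135.96.0.0/12 (135.96.0.0 - 135.111.255.255)
  135.108.0.0/14 (135.108.0.0 - 135.111.255.255)
  135.110.128.0/17 (135.110.128.0 - 135.110.255.255)
  135.110.240.0/20 (135.110.240.0 - 135.110.255.255)
Total matching entries: 5.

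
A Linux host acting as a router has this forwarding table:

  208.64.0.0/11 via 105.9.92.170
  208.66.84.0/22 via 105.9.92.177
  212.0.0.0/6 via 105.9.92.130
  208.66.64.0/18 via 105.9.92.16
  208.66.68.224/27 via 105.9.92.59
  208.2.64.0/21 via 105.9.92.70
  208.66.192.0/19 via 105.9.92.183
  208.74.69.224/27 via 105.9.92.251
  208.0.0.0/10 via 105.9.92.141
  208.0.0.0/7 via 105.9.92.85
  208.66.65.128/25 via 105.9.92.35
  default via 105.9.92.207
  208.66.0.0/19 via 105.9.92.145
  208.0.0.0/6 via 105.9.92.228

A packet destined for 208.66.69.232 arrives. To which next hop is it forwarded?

Routes whose prefix contains 208.66.69.232:
  0.0.0.0/0 (default, matches everything) -> 105.9.92.207
  208.0.0.0/6 (208.0.0.0 - 211.255.255.255) -> 105.9.92.228
  208.0.0.0/7 (208.0.0.0 - 209.255.255.255) -> 105.9.92.85
  208.64.0.0/11 (208.64.0.0 - 208.95.255.255) -> 105.9.92.170
  208.66.64.0/18 (208.66.64.0 - 208.66.127.255) -> 105.9.92.16
More-specific entries that do NOT match:
  208.66.68.224/27 (208.66.68.224 - 208.66.68.255) does not contain 208.66.69.232
  208.74.69.224/27 (208.74.69.224 - 208.74.69.255) does not contain 208.66.69.232
  208.66.65.128/25 (208.66.65.128 - 208.66.65.255) does not contain 208.66.69.232
  208.66.84.0/22 (208.66.84.0 - 208.66.87.255) does not contain 208.66.69.232
  208.2.64.0/21 (208.2.64.0 - 208.2.71.255) does not contain 208.66.69.232
  208.66.192.0/19 (208.66.192.0 - 208.66.223.255) does not contain 208.66.69.232
  208.66.0.0/19 (208.66.0.0 - 208.66.31.255) does not contain 208.66.69.232
Longest matching prefix is /18 -> next hop 105.9.92.16.

105.9.92.16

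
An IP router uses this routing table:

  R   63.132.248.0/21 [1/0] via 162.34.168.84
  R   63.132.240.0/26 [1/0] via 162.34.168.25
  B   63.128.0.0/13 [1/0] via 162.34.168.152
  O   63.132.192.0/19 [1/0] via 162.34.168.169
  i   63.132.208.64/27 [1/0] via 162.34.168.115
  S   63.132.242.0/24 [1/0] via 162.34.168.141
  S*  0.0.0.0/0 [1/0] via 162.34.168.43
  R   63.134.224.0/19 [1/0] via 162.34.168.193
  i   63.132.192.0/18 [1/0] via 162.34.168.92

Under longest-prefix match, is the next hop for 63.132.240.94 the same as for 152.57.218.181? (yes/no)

63.132.240.94: longest match 63.132.192.0/18 -> 162.34.168.92
152.57.218.181: longest match 0.0.0.0/0 -> 162.34.168.43

no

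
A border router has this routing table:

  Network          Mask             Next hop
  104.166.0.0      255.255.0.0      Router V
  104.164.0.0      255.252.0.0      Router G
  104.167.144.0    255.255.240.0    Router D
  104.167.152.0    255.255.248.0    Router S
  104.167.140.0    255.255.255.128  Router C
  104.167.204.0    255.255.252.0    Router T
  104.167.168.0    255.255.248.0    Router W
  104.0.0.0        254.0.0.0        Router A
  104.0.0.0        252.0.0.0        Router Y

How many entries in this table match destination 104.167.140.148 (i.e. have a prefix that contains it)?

Prefixes containing 104.167.140.148:
  104.0.0.0/6 (104.0.0.0 - 107.255.255.255)
  104.0.0.0/7 (104.0.0.0 - 105.255.255.255)
  104.164.0.0/14 (104.164.0.0 - 104.167.255.255)
Total matching entries: 3.

3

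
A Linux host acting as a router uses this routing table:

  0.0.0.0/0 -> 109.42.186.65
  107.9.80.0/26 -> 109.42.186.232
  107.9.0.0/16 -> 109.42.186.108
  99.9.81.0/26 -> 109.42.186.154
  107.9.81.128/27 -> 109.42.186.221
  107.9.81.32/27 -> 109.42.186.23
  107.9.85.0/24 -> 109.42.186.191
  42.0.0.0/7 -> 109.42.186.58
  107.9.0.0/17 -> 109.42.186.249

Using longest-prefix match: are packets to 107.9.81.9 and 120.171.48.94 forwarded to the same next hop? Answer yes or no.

no

107.9.81.9: longest match 107.9.0.0/17 -> 109.42.186.249
120.171.48.94: longest match 0.0.0.0/0 -> 109.42.186.65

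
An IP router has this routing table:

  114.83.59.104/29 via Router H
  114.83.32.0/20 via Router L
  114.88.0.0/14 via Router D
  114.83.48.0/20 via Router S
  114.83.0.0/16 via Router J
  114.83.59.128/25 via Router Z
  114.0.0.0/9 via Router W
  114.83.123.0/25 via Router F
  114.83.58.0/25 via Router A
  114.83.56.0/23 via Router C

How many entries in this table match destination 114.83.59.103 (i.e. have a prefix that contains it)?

Prefixes containing 114.83.59.103:
  114.0.0.0/9 (114.0.0.0 - 114.127.255.255)
  114.83.0.0/16 (114.83.0.0 - 114.83.255.255)
  114.83.48.0/20 (114.83.48.0 - 114.83.63.255)
Total matching entries: 3.

3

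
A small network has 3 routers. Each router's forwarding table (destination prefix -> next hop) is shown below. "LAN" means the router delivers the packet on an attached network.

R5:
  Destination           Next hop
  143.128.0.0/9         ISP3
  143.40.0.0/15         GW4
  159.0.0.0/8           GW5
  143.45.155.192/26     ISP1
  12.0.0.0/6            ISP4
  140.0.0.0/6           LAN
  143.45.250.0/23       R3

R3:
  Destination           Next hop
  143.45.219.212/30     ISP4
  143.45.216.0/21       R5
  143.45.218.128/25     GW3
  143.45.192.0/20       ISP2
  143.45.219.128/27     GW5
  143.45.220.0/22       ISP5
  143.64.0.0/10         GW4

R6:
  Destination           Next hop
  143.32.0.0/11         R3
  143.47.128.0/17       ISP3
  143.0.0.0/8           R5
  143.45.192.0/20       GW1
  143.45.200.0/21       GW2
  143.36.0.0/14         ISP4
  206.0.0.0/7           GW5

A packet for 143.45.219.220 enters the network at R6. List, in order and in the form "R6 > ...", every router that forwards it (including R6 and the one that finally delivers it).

R6 > R3 > R5

At R6: longest match for 143.45.219.220 is 143.32.0.0/11 -> R3
At R3: longest match for 143.45.219.220 is 143.45.216.0/21 -> R5
At R5: longest match for 143.45.219.220 is 140.0.0.0/6 -> LAN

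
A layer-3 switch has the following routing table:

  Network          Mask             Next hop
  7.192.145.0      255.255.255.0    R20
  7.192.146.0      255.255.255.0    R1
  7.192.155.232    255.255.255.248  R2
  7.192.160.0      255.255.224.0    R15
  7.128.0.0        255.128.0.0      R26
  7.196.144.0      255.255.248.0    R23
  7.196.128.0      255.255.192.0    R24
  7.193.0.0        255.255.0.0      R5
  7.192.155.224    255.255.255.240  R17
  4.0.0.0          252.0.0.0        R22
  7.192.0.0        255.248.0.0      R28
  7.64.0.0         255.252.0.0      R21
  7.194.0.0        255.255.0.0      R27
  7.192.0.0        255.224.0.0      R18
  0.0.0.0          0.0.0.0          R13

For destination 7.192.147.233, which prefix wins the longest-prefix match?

Entries matching 7.192.147.233:
  0.0.0.0/0 (default, matches everything)
  4.0.0.0/6 (4.0.0.0 - 7.255.255.255)
  7.128.0.0/9 (7.128.0.0 - 7.255.255.255)
  7.192.0.0/11 (7.192.0.0 - 7.223.255.255)
  7.192.0.0/13 (7.192.0.0 - 7.199.255.255)
Most specific is 7.192.0.0/13.

7.192.0.0/13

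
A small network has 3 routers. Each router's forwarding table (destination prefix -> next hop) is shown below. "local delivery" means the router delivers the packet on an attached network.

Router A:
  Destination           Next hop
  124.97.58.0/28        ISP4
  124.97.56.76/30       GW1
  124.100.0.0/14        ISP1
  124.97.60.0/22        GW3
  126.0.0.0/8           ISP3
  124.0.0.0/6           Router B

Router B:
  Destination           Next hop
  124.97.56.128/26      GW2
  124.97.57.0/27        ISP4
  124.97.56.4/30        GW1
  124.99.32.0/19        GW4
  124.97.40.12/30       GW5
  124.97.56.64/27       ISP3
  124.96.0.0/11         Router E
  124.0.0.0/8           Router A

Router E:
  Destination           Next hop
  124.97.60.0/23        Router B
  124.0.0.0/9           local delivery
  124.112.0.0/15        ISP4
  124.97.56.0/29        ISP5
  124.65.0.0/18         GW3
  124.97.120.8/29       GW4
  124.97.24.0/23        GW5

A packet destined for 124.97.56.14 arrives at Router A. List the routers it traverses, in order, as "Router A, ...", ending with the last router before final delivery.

At Router A: longest match for 124.97.56.14 is 124.0.0.0/6 -> Router B
At Router B: longest match for 124.97.56.14 is 124.96.0.0/11 -> Router E
At Router E: longest match for 124.97.56.14 is 124.0.0.0/9 -> local delivery

Router A, Router B, Router E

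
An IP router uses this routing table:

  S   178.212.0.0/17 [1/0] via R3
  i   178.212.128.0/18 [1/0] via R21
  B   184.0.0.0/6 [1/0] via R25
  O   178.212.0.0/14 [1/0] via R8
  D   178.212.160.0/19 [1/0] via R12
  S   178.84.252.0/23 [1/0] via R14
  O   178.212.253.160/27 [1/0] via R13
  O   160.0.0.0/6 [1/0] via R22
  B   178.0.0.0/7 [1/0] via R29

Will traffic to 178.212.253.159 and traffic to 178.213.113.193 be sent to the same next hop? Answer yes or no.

yes

178.212.253.159: longest match 178.212.0.0/14 -> R8
178.213.113.193: longest match 178.212.0.0/14 -> R8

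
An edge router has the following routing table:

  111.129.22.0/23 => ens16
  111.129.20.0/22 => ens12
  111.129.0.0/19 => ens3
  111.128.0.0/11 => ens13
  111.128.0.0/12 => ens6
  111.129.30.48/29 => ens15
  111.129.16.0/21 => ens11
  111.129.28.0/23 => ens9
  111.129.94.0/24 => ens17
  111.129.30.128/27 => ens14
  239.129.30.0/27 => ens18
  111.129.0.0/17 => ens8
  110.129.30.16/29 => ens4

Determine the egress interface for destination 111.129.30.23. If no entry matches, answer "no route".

ens3

Routes whose prefix contains 111.129.30.23:
  111.128.0.0/11 (111.128.0.0 - 111.159.255.255) -> ens13
  111.128.0.0/12 (111.128.0.0 - 111.143.255.255) -> ens6
  111.129.0.0/17 (111.129.0.0 - 111.129.127.255) -> ens8
  111.129.0.0/19 (111.129.0.0 - 111.129.31.255) -> ens3
More-specific entries that do NOT match:
  111.129.30.48/29 (111.129.30.48 - 111.129.30.55) does not contain 111.129.30.23
  110.129.30.16/29 (110.129.30.16 - 110.129.30.23) does not contain 111.129.30.23
  111.129.30.128/27 (111.129.30.128 - 111.129.30.159) does not contain 111.129.30.23
  239.129.30.0/27 (239.129.30.0 - 239.129.30.31) does not contain 111.129.30.23
  111.129.94.0/24 (111.129.94.0 - 111.129.94.255) does not contain 111.129.30.23
  111.129.22.0/23 (111.129.22.0 - 111.129.23.255) does not contain 111.129.30.23
  111.129.28.0/23 (111.129.28.0 - 111.129.29.255) does not contain 111.129.30.23
  111.129.20.0/22 (111.129.20.0 - 111.129.23.255) does not contain 111.129.30.23
  111.129.16.0/21 (111.129.16.0 - 111.129.23.255) does not contain 111.129.30.23
Longest matching prefix is /19 -> interface ens3.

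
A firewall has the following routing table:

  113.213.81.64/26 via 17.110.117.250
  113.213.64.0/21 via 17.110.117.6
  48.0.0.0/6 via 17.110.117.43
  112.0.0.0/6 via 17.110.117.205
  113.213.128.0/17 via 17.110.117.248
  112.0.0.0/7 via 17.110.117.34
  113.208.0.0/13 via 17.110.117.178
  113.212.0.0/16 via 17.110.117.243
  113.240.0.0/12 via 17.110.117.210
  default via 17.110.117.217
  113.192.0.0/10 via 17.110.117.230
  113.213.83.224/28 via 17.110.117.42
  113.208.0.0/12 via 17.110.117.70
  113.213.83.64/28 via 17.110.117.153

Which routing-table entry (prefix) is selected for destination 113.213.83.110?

113.208.0.0/13

Entries matching 113.213.83.110:
  0.0.0.0/0 (default, matches everything)
  112.0.0.0/6 (112.0.0.0 - 115.255.255.255)
  112.0.0.0/7 (112.0.0.0 - 113.255.255.255)
  113.192.0.0/10 (113.192.0.0 - 113.255.255.255)
  113.208.0.0/12 (113.208.0.0 - 113.223.255.255)
  113.208.0.0/13 (113.208.0.0 - 113.215.255.255)
Most specific is 113.208.0.0/13.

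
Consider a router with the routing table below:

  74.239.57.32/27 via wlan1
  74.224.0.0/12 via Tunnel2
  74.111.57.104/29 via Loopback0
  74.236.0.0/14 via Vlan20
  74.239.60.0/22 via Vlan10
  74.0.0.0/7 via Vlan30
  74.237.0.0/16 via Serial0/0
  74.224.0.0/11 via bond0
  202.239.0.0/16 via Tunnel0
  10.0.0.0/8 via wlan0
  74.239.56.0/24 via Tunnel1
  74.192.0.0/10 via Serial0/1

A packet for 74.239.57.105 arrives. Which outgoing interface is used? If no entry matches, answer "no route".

Vlan20

Routes whose prefix contains 74.239.57.105:
  74.0.0.0/7 (74.0.0.0 - 75.255.255.255) -> Vlan30
  74.192.0.0/10 (74.192.0.0 - 74.255.255.255) -> Serial0/1
  74.224.0.0/11 (74.224.0.0 - 74.255.255.255) -> bond0
  74.224.0.0/12 (74.224.0.0 - 74.239.255.255) -> Tunnel2
  74.236.0.0/14 (74.236.0.0 - 74.239.255.255) -> Vlan20
More-specific entries that do NOT match:
  74.111.57.104/29 (74.111.57.104 - 74.111.57.111) does not contain 74.239.57.105
  74.239.57.32/27 (74.239.57.32 - 74.239.57.63) does not contain 74.239.57.105
  74.239.56.0/24 (74.239.56.0 - 74.239.56.255) does not contain 74.239.57.105
  74.239.60.0/22 (74.239.60.0 - 74.239.63.255) does not contain 74.239.57.105
  74.237.0.0/16 (74.237.0.0 - 74.237.255.255) does not contain 74.239.57.105
  202.239.0.0/16 (202.239.0.0 - 202.239.255.255) does not contain 74.239.57.105
Longest matching prefix is /14 -> interface Vlan20.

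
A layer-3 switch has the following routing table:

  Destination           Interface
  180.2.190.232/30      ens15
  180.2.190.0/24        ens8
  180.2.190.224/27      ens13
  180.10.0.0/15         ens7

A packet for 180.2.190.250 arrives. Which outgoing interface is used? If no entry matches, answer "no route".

Routes whose prefix contains 180.2.190.250:
  180.2.190.0/24 (180.2.190.0 - 180.2.190.255) -> ens8
  180.2.190.224/27 (180.2.190.224 - 180.2.190.255) -> ens13
More-specific entries that do NOT match:
  180.2.190.232/30 (180.2.190.232 - 180.2.190.235) does not contain 180.2.190.250
Longest matching prefix is /27 -> interface ens13.

ens13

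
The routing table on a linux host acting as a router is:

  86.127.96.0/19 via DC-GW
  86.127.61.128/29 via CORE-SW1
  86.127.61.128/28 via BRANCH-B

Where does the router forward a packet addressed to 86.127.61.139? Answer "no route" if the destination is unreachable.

Routes whose prefix contains 86.127.61.139:
  86.127.61.128/28 (86.127.61.128 - 86.127.61.143) -> BRANCH-B
More-specific entries that do NOT match:
  86.127.61.128/29 (86.127.61.128 - 86.127.61.135) does not contain 86.127.61.139
Longest matching prefix is /28 -> next hop BRANCH-B.

BRANCH-B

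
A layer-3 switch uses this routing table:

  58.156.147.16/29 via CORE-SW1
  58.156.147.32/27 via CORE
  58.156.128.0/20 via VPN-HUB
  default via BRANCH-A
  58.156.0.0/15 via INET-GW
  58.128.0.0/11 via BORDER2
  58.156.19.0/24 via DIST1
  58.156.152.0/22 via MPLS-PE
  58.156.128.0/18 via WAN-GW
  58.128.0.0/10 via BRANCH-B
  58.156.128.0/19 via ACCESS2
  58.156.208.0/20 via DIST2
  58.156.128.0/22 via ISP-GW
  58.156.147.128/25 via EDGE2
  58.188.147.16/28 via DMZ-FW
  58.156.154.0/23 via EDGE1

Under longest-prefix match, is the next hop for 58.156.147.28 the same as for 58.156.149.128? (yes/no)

58.156.147.28: longest match 58.156.128.0/19 -> ACCESS2
58.156.149.128: longest match 58.156.128.0/19 -> ACCESS2

yes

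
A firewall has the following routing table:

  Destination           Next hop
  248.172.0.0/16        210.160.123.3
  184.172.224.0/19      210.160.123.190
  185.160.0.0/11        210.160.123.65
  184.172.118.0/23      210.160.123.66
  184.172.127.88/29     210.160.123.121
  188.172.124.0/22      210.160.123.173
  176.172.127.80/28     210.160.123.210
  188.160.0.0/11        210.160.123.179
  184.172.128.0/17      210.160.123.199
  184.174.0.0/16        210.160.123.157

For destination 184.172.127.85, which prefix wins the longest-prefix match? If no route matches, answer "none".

184.172.127.85 is outside every listed prefix and there is no default route.

none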